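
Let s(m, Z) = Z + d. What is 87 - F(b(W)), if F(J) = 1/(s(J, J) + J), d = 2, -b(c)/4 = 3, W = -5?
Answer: 1915/22 ≈ 87.045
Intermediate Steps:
b(c) = -12 (b(c) = -4*3 = -12)
s(m, Z) = 2 + Z (s(m, Z) = Z + 2 = 2 + Z)
F(J) = 1/(2 + 2*J) (F(J) = 1/((2 + J) + J) = 1/(2 + 2*J))
87 - F(b(W)) = 87 - 1/(2*(1 - 12)) = 87 - 1/(2*(-11)) = 87 - (-1)/(2*11) = 87 - 1*(-1/22) = 87 + 1/22 = 1915/22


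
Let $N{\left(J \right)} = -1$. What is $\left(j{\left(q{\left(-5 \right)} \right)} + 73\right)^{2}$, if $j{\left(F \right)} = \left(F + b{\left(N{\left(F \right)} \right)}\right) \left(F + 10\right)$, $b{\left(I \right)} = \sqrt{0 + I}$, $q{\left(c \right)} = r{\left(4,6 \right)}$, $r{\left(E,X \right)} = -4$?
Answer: $2365 + 588 i \approx 2365.0 + 588.0 i$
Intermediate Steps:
$q{\left(c \right)} = -4$
$b{\left(I \right)} = \sqrt{I}$
$j{\left(F \right)} = \left(10 + F\right) \left(i + F\right)$ ($j{\left(F \right)} = \left(F + \sqrt{-1}\right) \left(F + 10\right) = \left(F + i\right) \left(10 + F\right) = \left(i + F\right) \left(10 + F\right) = \left(10 + F\right) \left(i + F\right)$)
$\left(j{\left(q{\left(-5 \right)} \right)} + 73\right)^{2} = \left(\left(\left(-4\right)^{2} + 10 i - 4 \left(10 + i\right)\right) + 73\right)^{2} = \left(\left(16 + 10 i - \left(40 + 4 i\right)\right) + 73\right)^{2} = \left(\left(-24 + 6 i\right) + 73\right)^{2} = \left(49 + 6 i\right)^{2}$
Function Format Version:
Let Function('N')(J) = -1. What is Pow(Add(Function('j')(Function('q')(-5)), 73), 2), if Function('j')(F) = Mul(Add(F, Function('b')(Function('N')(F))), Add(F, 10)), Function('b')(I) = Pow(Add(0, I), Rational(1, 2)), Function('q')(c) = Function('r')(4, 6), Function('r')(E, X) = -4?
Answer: Add(2365, Mul(588, I)) ≈ Add(2365.0, Mul(588.00, I))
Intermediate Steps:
Function('q')(c) = -4
Function('b')(I) = Pow(I, Rational(1, 2))
Function('j')(F) = Mul(Add(10, F), Add(I, F)) (Function('j')(F) = Mul(Add(F, Pow(-1, Rational(1, 2))), Add(F, 10)) = Mul(Add(F, I), Add(10, F)) = Mul(Add(I, F), Add(10, F)) = Mul(Add(10, F), Add(I, F)))
Pow(Add(Function('j')(Function('q')(-5)), 73), 2) = Pow(Add(Add(Pow(-4, 2), Mul(10, I), Mul(-4, Add(10, I))), 73), 2) = Pow(Add(Add(16, Mul(10, I), Add(-40, Mul(-4, I))), 73), 2) = Pow(Add(Add(-24, Mul(6, I)), 73), 2) = Pow(Add(49, Mul(6, I)), 2)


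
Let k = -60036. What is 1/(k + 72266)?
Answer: 1/12230 ≈ 8.1766e-5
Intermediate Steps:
1/(k + 72266) = 1/(-60036 + 72266) = 1/12230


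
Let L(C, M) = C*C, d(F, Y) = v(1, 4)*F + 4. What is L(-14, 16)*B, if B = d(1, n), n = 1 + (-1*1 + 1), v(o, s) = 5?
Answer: 1764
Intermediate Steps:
n = 1 (n = 1 + (-1 + 1) = 1 + 0 = 1)
d(F, Y) = 4 + 5*F (d(F, Y) = 5*F + 4 = 4 + 5*F)
L(C, M) = C²
B = 9 (B = 4 + 5*1 = 4 + 5 = 9)
L(-14, 16)*B = (-14)²*9 = 196*9 = 1764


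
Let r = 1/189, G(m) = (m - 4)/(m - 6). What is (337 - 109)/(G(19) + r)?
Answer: 140049/712 ≈ 196.70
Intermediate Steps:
G(m) = (-4 + m)/(-6 + m)
r = 1/189 ≈ 0.0052910
(337 - 109)/(G(19) + r) = (337 - 109)/((-4 + 19)/(-6 + 19) + 1/189) = 228/(15/13 + 1/189) = 228/(2848/2457) = 228*(2457/2848) = 140049/712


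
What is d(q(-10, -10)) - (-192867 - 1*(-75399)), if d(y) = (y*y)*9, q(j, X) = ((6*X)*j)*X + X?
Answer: 325198368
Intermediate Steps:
q(j, X) = X + 6*j*X² (q(j, X) = (6*X*j)*X + X = 6*j*X² + X = X + 6*j*X²)
d(y) = 9*y² (d(y) = y²*9 = 9*y²)
d(q(-10, -10)) - (-192867 - 1*(-75399)) = 9*(-10*(1 + 6*(-10)*(-10)))² - (-192867 - 1*(-75399)) = 9*(-10*(1 + 600))² - (-192867 + 75399) = 9*(-10*601)² - 1*(-117468) = 9*(-6010)² + 117468 = 9*36120100 + 117468 = 325080900 + 117468 = 325198368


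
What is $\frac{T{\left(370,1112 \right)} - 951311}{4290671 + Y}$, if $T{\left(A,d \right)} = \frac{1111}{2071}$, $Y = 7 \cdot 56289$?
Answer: $- \frac{985081985}{4851000637} \approx -0.20307$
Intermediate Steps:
$Y = 394023$
$T{\left(A,d \right)} = \frac{1111}{2071}$ ($T{\left(A,d \right)} = 1111 \cdot \frac{1}{2071} = \frac{1111}{2071}$)
$\frac{T{\left(370,1112 \right)} - 951311}{4290671 + Y} = \frac{\frac{1111}{2071} - 951311}{4290671 + 394023} = - \frac{1970163970}{2071 \cdot 4684694} = \left(- \frac{1970163970}{2071}\right) \frac{1}{4684694} = - \frac{985081985}{4851000637}$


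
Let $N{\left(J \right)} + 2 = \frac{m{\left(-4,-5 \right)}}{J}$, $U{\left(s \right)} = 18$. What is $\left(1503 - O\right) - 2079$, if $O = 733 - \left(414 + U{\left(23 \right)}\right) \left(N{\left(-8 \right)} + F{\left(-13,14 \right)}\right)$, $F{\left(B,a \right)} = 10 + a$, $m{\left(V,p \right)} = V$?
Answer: $8411$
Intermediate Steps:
$N{\left(J \right)} = -2 - \frac{4}{J}$
$O = -8987$ ($O = 733 - \left(414 + 18\right) \left(\left(-2 - \frac{4}{-8}\right) + \left(10 + 14\right)\right) = 733 - 432 \left(\left(-2 - - \frac{1}{2}\right) + 24\right) = 733 - 432 \left(\left(-2 + \frac{1}{2}\right) + 24\right) = 733 - 432 \left(- \frac{3}{2} + 24\right) = 733 - 432 \cdot \frac{45}{2} = 733 - 9720 = -8987$)
$\left(1503 - O\right) - 2079 = \left(1503 - -8987\right) - 2079 = \left(1503 + 8987\right) - 2079 = 10490 - 2079 = 8411$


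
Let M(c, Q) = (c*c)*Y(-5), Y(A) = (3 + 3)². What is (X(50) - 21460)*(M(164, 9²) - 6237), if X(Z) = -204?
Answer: -20841179616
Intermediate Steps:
Y(A) = 36 (Y(A) = 6² = 36)
M(c, Q) = 36*c² (M(c, Q) = (c*c)*36 = c²*36 = 36*c²)
(X(50) - 21460)*(M(164, 9²) - 6237) = (-204 - 21460)*(36*164² - 6237) = -21664*(36*26896 - 6237) = -21664*(968256 - 6237) = -21664*962019 = -20841179616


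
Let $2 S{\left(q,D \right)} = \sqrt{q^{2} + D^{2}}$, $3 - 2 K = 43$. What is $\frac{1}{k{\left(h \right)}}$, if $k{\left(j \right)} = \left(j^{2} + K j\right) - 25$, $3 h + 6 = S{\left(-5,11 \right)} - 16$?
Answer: $\frac{58158}{8860225} + \frac{1872 \sqrt{146}}{8860225} \approx 0.0091169$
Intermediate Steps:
$K = -20$ ($K = \frac{3}{2} - \frac{43}{2} = -20$)
$S{\left(q,D \right)} = \frac{\sqrt{D^{2} + q^{2}}}{2}$ ($S{\left(q,D \right)} = \frac{\sqrt{q^{2} + D^{2}}}{2} = \frac{\sqrt{D^{2} + q^{2}}}{2}$)
$h = - \frac{22}{3} + \frac{\sqrt{146}}{6}$ ($h = -2 + \frac{\frac{\sqrt{11^{2} + \left(-5\right)^{2}}}{2} - 16}{3} = -2 + \frac{\frac{\sqrt{121 + 25}}{2} - 16}{3} = -2 + \frac{\frac{\sqrt{146}}{2} - 16}{3} = -2 + \frac{-16 + \frac{\sqrt{146}}{2}}{3} = -2 - \left(\frac{16}{3} - \frac{\sqrt{146}}{6}\right) = - \frac{22}{3} + \frac{\sqrt{146}}{6} \approx -5.3195$)
$k{\left(j \right)} = -25 + j^{2} - 20 j$ ($k{\left(j \right)} = \left(j^{2} - 20 j\right) - 25 = -25 + j^{2} - 20 j$)
$\frac{1}{k{\left(h \right)}} = \frac{1}{-25 + \left(- \frac{22}{3} + \frac{\sqrt{146}}{6}\right)^{2} - 20 \left(- \frac{22}{3} + \frac{\sqrt{146}}{6}\right)} = \frac{1}{-25 + \left(- \frac{22}{3} + \frac{\sqrt{146}}{6}\right)^{2} + \left(\frac{440}{3} - \frac{10 \sqrt{146}}{3}\right)} = \frac{1}{\frac{365}{3} + \left(- \frac{22}{3} + \frac{\sqrt{146}}{6}\right)^{2} - \frac{10 \sqrt{146}}{3}}$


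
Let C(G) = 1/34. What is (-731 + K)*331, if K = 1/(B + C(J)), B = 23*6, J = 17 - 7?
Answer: -1135511719/4693 ≈ -2.4196e+5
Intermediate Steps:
J = 10
B = 138
C(G) = 1/34 (C(G) = 1*(1/34) = 1/34)
K = 34/4693 (K = 1/(138 + 1/34) = 1/(4693/34) = 34/4693 ≈ 0.0072448)
(-731 + K)*331 = (-731 + 34/4693)*331 = -3430549/4693*331 = -1135511719/4693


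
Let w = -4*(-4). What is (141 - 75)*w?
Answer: 1056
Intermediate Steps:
w = 16
(141 - 75)*w = (141 - 75)*16 = 66*16 = 1056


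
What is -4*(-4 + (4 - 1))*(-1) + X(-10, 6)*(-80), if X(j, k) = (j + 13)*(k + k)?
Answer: -2884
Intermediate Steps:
X(j, k) = 2*k*(13 + j) (X(j, k) = (13 + j)*(2*k) = 2*k*(13 + j))
-4*(-4 + (4 - 1))*(-1) + X(-10, 6)*(-80) = -4*(-4 + (4 - 1))*(-1) + (2*6*(13 - 10))*(-80) = -4*(-4 + 3)*(-1) + (2*6*3)*(-80) = -4*(-1)*(-1) + 36*(-80) = 4*(-1) - 2880 = -4 - 2880 = -2884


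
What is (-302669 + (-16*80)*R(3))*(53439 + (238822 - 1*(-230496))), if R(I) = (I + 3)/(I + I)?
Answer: -158891467393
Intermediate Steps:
R(I) = (3 + I)/(2*I) (R(I) = (3 + I)/((2*I)) = (3 + I)*(1/(2*I)) = (3 + I)/(2*I))
(-302669 + (-16*80)*R(3))*(53439 + (238822 - 1*(-230496))) = (-302669 + (-16*80)*((1/2)*(3 + 3)/3))*(53439 + (238822 - 1*(-230496))) = (-302669 - 640*6/3)*(53439 + (238822 + 230496)) = (-302669 - 1280*1)*(53439 + 469318) = (-302669 - 1280)*522757 = -303949*522757 = -158891467393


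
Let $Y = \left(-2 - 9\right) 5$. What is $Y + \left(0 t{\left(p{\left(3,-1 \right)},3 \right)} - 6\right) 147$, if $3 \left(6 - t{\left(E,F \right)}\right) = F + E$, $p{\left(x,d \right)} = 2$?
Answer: $-937$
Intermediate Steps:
$t{\left(E,F \right)} = 6 - \frac{E}{3} - \frac{F}{3}$ ($t{\left(E,F \right)} = 6 - \frac{F + E}{3} = 6 - \frac{E + F}{3} = 6 - \left(\frac{E}{3} + \frac{F}{3}\right) = 6 - \frac{E}{3} - \frac{F}{3}$)
$Y = -55$ ($Y = \left(-11\right) 5 = -55$)
$Y + \left(0 t{\left(p{\left(3,-1 \right)},3 \right)} - 6\right) 147 = -55 + \left(0 \left(6 - \frac{2}{3} - 1\right) - 6\right) 147 = -55 + \left(0 \cdot \frac{13}{3} - 6\right) 147 = -55 + \left(0 - 6\right) 147 = -55 - 882 = -937$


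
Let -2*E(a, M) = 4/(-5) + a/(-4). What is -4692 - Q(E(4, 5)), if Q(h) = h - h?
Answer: -4692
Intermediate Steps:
E(a, M) = ⅖ + a/8 (E(a, M) = -(4/(-5) + a/(-4))/2 = -(4*(-⅕) + a*(-¼))/2 = -(-⅘ - a/4)/2 = ⅖ + a/8)
Q(h) = 0
-4692 - Q(E(4, 5)) = -4692 - 1*0 = -4692 + 0 = -4692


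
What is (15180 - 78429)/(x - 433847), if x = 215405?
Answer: 21083/72814 ≈ 0.28955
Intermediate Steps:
(15180 - 78429)/(x - 433847) = (15180 - 78429)/(215405 - 433847) = -63249/(-218442) = -63249*(-1/218442) = 21083/72814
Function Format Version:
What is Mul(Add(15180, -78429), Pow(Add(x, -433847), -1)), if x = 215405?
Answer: Rational(21083, 72814) ≈ 0.28955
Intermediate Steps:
Mul(Add(15180, -78429), Pow(Add(x, -433847), -1)) = Mul(Add(15180, -78429), Pow(Add(215405, -433847), -1)) = Mul(-63249, Pow(-218442, -1)) = Mul(-63249, Rational(-1, 218442)) = Rational(21083, 72814)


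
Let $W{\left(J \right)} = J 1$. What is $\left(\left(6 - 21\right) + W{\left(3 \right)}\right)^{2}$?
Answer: $144$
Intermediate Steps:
$W{\left(J \right)} = J$
$\left(\left(6 - 21\right) + W{\left(3 \right)}\right)^{2} = \left(\left(6 - 21\right) + 3\right)^{2} = \left(-15 + 3\right)^{2} = \left(-12\right)^{2} = 144$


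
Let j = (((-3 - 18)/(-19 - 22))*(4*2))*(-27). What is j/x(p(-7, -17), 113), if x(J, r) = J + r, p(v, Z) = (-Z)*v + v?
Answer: 4536/533 ≈ 8.5103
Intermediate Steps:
p(v, Z) = v - Z*v (p(v, Z) = -Z*v + v = v - Z*v)
j = -4536/41 (j = (-21/(-41)*8)*(-27) = (-21*(-1/41)*8)*(-27) = ((21/41)*8)*(-27) = (168/41)*(-27) = -4536/41 ≈ -110.63)
j/x(p(-7, -17), 113) = -4536/(41*(-7*(1 - 1*(-17)) + 113)) = -4536/(41*(-7*(1 + 17) + 113)) = -4536/(41*(-7*18 + 113)) = -4536/(41*(-126 + 113)) = -4536/41/(-13) = -4536/41*(-1/13) = 4536/533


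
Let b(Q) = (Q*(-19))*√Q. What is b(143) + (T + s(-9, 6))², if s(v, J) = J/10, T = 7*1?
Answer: 1444/25 - 2717*√143 ≈ -32433.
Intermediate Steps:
T = 7
s(v, J) = J/10 (s(v, J) = J*(⅒) = J/10)
b(Q) = -19*Q^(3/2) (b(Q) = (-19*Q)*√Q = -19*Q^(3/2))
b(143) + (T + s(-9, 6))² = -2717*√143 + (7 + (⅒)*6)² = -2717*√143 + (7 + ⅗)² = -2717*√143 + (38/5)² = -2717*√143 + 1444/25 = 1444/25 - 2717*√143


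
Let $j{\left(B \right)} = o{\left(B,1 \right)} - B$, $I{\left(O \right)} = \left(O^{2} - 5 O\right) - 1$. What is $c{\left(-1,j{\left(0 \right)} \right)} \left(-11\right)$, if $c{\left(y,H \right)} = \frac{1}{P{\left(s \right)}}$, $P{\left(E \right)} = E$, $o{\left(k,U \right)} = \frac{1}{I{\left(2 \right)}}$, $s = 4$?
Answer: $- \frac{11}{4} \approx -2.75$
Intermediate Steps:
$I{\left(O \right)} = -1 + O^{2} - 5 O$
$o{\left(k,U \right)} = - \frac{1}{7}$ ($o{\left(k,U \right)} = \frac{1}{-1 + 2^{2} - 10} = \frac{1}{-1 + 4 - 10} = \frac{1}{-7} = - \frac{1}{7}$)
$j{\left(B \right)} = - \frac{1}{7} - B$
$c{\left(y,H \right)} = \frac{1}{4}$
$c{\left(-1,j{\left(0 \right)} \right)} \left(-11\right) = \frac{1}{4} \left(-11\right) = - \frac{11}{4}$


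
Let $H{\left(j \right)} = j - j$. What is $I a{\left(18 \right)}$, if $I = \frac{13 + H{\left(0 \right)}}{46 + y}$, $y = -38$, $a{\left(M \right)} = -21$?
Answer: $- \frac{273}{8} \approx -34.125$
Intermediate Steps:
$H{\left(j \right)} = 0$
$I = \frac{13}{8}$ ($I = \frac{13 + 0}{46 - 38} = \frac{13}{8} \approx 1.625$)
$I a{\left(18 \right)} = \frac{13}{8} \left(-21\right) = - \frac{273}{8}$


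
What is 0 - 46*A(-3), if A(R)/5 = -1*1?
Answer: 230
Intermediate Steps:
A(R) = -5 (A(R) = 5*(-1*1) = 5*(-1) = -5)
0 - 46*A(-3) = 0 - 46*(-5) = 0 + 230 = 230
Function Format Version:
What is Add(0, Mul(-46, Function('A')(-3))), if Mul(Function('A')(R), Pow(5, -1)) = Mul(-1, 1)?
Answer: 230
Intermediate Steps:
Function('A')(R) = -5 (Function('A')(R) = Mul(5, Mul(-1, 1)) = Mul(5, -1) = -5)
Add(0, Mul(-46, Function('A')(-3))) = Add(0, Mul(-46, -5)) = Add(0, 230) = 230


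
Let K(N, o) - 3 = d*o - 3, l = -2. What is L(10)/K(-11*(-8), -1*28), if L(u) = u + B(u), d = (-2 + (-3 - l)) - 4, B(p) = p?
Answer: 5/49 ≈ 0.10204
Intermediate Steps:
d = -7 (d = (-2 + (-3 - 1*(-2))) - 4 = (-2 + (-3 + 2)) - 4 = (-2 - 1) - 4 = -3 - 4 = -7)
L(u) = 2*u (L(u) = u + u = 2*u)
K(N, o) = -7*o (K(N, o) = 3 + (-7*o - 3) = 3 + (-3 - 7*o) = -7*o)
L(10)/K(-11*(-8), -1*28) = (2*10)/((-(-7)*28)) = 20/((-7*(-28))) = 20/196 = 20*(1/196) = 5/49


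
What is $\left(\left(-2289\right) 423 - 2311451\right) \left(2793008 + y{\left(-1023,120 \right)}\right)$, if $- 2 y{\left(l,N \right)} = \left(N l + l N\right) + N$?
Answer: $-9562641696184$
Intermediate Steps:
$y{\left(l,N \right)} = - \frac{N}{2} - N l$ ($y{\left(l,N \right)} = - \frac{\left(N l + l N\right) + N}{2} = - \frac{\left(N l + N l\right) + N}{2} = - \frac{2 N l + N}{2} = - \frac{N + 2 N l}{2} = - \frac{N}{2} - N l$)
$\left(\left(-2289\right) 423 - 2311451\right) \left(2793008 + y{\left(-1023,120 \right)}\right) = \left(\left(-2289\right) 423 - 2311451\right) \left(2793008 - 120 \left(\frac{1}{2} - 1023\right)\right) = \left(-968247 - 2311451\right) \left(2793008 - 120 \left(- \frac{2045}{2}\right)\right) = - 3279698 \left(2793008 + 122700\right) = \left(-3279698\right) 2915708 = -9562641696184$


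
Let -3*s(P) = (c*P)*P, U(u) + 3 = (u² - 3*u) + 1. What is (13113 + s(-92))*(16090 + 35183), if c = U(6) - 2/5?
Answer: -7921627227/5 ≈ -1.5843e+9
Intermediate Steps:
U(u) = -2 + u² - 3*u (U(u) = -3 + ((u² - 3*u) + 1) = -3 + (1 + u² - 3*u) = -2 + u² - 3*u)
c = 78/5 (c = (-2 + 6² - 3*6) - 2/5 = (-2 + 36 - 18) - 2/5 = 16 - 1*⅖ = 16 - ⅖ = 78/5 ≈ 15.600)
s(P) = -26*P²/5 (s(P) = -78*P/5*P/3 = -26*P²/5)
(13113 + s(-92))*(16090 + 35183) = (13113 - 26/5*(-92)²)*(16090 + 35183) = (13113 - 26/5*8464)*51273 = (13113 - 220064/5)*51273 = -154499/5*51273 = -7921627227/5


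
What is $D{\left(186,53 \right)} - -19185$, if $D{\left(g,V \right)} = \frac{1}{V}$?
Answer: $\frac{1016806}{53} \approx 19185.0$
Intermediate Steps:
$D{\left(186,53 \right)} - -19185 = \frac{1}{53} - -19185 = \frac{1}{53} + 19185 = \frac{1016806}{53}$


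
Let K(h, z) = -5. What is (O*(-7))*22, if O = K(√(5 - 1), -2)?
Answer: 770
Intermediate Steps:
O = -5
(O*(-7))*22 = -5*(-7)*22 = 35*22 = 770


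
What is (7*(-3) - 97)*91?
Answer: -10738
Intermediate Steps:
(7*(-3) - 97)*91 = (-21 - 97)*91 = -118*91 = -10738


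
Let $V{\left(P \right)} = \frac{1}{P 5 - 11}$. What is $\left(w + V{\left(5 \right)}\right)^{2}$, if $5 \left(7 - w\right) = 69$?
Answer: $\frac{221841}{4900} \approx 45.274$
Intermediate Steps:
$w = - \frac{34}{5}$ ($w = 7 - \frac{69}{5} = - \frac{34}{5} \approx -6.8$)
$V{\left(P \right)} = \frac{1}{-11 + 5 P}$ ($V{\left(P \right)} = \frac{1}{5 P - 11} = \frac{1}{-11 + 5 P}$)
$\left(w + V{\left(5 \right)}\right)^{2} = \left(- \frac{34}{5} + \frac{1}{-11 + 5 \cdot 5}\right)^{2} = \left(- \frac{34}{5} + \frac{1}{-11 + 25}\right)^{2} = \left(- \frac{34}{5} + \frac{1}{14}\right)^{2} = \left(- \frac{471}{70}\right)^{2} = \frac{221841}{4900}$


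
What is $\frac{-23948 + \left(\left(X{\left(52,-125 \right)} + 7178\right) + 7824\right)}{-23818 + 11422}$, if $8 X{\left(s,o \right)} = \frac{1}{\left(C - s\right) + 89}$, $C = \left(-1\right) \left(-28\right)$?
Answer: $\frac{4651919}{6445920} \approx 0.72168$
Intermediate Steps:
$C = 28$
$X{\left(s,o \right)} = \frac{1}{8 \left(117 - s\right)}$ ($X{\left(s,o \right)} = \frac{1}{8 \left(\left(28 - s\right) + 89\right)} = \frac{1}{8 \left(117 - s\right)}$)
$\frac{-23948 + \left(\left(X{\left(52,-125 \right)} + 7178\right) + 7824\right)}{-23818 + 11422} = \frac{-23948 + \left(\left(\frac{1}{8 \left(117 - 52\right)} + 7178\right) + 7824\right)}{-23818 + 11422} = \frac{-23948 + \left(\left(\frac{1}{8 \left(117 - 52\right)} + 7178\right) + 7824\right)}{-12396} = \left(-23948 + \left(\left(\frac{1}{8 \cdot 65} + 7178\right) + 7824\right)\right) \left(- \frac{1}{12396}\right) = \left(-23948 + \left(\left(\frac{1}{8} \cdot \frac{1}{65} + 7178\right) + 7824\right)\right) \left(- \frac{1}{12396}\right) = \left(-23948 + \left(\left(\frac{1}{520} + 7178\right) + 7824\right)\right) \left(- \frac{1}{12396}\right) = \left(-23948 + \left(\frac{3732561}{520} + 7824\right)\right) \left(- \frac{1}{12396}\right) = \left(-23948 + \frac{7801041}{520}\right) \left(- \frac{1}{12396}\right) = \left(- \frac{4651919}{520}\right) \left(- \frac{1}{12396}\right) = \frac{4651919}{6445920}$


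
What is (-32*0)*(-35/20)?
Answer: 0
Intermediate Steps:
(-32*0)*(-35/20) = 0*(-35*1/20) = 0*(-7/4) = 0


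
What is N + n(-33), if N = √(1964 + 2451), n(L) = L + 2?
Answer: -31 + √4415 ≈ 35.445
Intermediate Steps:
n(L) = 2 + L
N = √4415 ≈ 66.445
N + n(-33) = √4415 + (2 - 33) = √4415 - 31 = -31 + √4415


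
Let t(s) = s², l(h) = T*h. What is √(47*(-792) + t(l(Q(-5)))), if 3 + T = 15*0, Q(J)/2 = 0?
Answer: 6*I*√1034 ≈ 192.94*I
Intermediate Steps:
Q(J) = 0 (Q(J) = 2*0 = 0)
T = -3 (T = -3 + 15*0 = -3 + 0 = -3)
l(h) = -3*h
√(47*(-792) + t(l(Q(-5)))) = √(47*(-792) + (-3*0)²) = √(-37224 + 0²) = √(-37224 + 0) = √(-37224) = 6*I*√1034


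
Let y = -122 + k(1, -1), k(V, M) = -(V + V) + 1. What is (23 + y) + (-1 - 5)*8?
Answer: -148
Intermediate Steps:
k(V, M) = 1 - 2*V (k(V, M) = -2*V + 1 = 1 - 2*V)
y = -123 (y = -122 + (1 - 2*1) = -122 + (1 - 2) = -122 - 1 = -123)
(23 + y) + (-1 - 5)*8 = (23 - 123) + (-1 - 5)*8 = -100 - 6*8 = -100 - 48 = -148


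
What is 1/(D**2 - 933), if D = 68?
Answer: 1/3691 ≈ 0.00027093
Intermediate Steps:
1/(D**2 - 933) = 1/(68**2 - 933) = 1/(4624 - 933) = 1/3691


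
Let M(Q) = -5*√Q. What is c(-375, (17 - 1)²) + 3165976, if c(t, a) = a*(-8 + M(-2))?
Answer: 3163928 - 1280*I*√2 ≈ 3.1639e+6 - 1810.2*I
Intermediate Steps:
c(t, a) = a*(-8 - 5*I*√2)
c(-375, (17 - 1)²) + 3165976 = -(17 - 1)²*(8 + 5*I*√2) + 3165976 = -1*16²*(8 + 5*I*√2) + 3165976 = -1*256*(8 + 5*I*√2) + 3165976 = (-2048 - 1280*I*√2) + 3165976 = 3163928 - 1280*I*√2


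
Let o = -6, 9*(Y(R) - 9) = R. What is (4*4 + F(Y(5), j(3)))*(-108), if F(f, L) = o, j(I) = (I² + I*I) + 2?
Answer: -1080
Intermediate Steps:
Y(R) = 9 + R/9
j(I) = 2 + 2*I² (j(I) = (I² + I²) + 2 = 2*I² + 2 = 2 + 2*I²)
F(f, L) = -6
(4*4 + F(Y(5), j(3)))*(-108) = (4*4 - 6)*(-108) = (16 - 6)*(-108) = 10*(-108) = -1080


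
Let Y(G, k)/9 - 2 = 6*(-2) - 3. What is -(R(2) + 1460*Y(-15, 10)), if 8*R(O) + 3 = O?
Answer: 1366561/8 ≈ 1.7082e+5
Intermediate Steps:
Y(G, k) = -117 (Y(G, k) = 18 + 9*(6*(-2) - 3) = 18 + 9*(-12 - 3) = 18 + 9*(-15) = 18 - 135 = -117)
R(O) = -3/8 + O/8
-(R(2) + 1460*Y(-15, 10)) = -((-3/8 + (1/8)*2) + 1460*(-117)) = -((-3/8 + 1/4) - 170820) = -(-1/8 - 170820) = -1*(-1366561/8) = 1366561/8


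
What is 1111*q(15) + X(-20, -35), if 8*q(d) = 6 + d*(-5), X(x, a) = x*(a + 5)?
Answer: -71859/8 ≈ -8982.4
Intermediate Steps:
X(x, a) = x*(5 + a)
q(d) = 3/4 - 5*d/8 (q(d) = (6 + d*(-5))/8 = (6 - 5*d)/8 = 3/4 - 5*d/8)
1111*q(15) + X(-20, -35) = 1111*(3/4 - 5/8*15) - 20*(5 - 35) = 1111*(3/4 - 75/8) - 20*(-30) = 1111*(-69/8) + 600 = -76659/8 + 600 = -71859/8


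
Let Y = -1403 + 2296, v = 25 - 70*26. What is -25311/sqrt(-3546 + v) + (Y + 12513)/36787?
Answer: 13406/36787 + 25311*I*sqrt(109)/763 ≈ 0.36442 + 346.34*I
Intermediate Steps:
v = -1795 (v = 25 - 1820 = -1795)
Y = 893
-25311/sqrt(-3546 + v) + (Y + 12513)/36787 = -25311/sqrt(-3546 - 1795) + (893 + 12513)/36787 = -25311*(-I*sqrt(109)/763) + 13406*(1/36787) = -25311*(-I*sqrt(109)/763) + 13406/36787 = -(-25311)*I*sqrt(109)/763 + 13406/36787 = 25311*I*sqrt(109)/763 + 13406/36787 = 13406/36787 + 25311*I*sqrt(109)/763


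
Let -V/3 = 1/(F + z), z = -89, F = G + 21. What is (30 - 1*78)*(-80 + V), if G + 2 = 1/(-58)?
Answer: 15585888/4061 ≈ 3837.9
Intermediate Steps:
G = -117/58 (G = -2 + 1/(-58) = -2 - 1/58 = -117/58 ≈ -2.0172)
F = 1101/58 (F = -117/58 + 21 = 1101/58 ≈ 18.983)
V = 174/4061 (V = -3/(1101/58 - 89) = -3/(-4061/58) = -3*(-58/4061) = 174/4061 ≈ 0.042847)
(30 - 1*78)*(-80 + V) = (30 - 1*78)*(-80 + 174/4061) = (30 - 78)*(-324706/4061) = -48*(-324706/4061) = 15585888/4061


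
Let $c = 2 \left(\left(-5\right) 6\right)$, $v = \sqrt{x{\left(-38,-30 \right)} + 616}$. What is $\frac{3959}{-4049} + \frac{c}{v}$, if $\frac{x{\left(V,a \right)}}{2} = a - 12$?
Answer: $- \frac{3959}{4049} - \frac{30 \sqrt{133}}{133} \approx -3.5791$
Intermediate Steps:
$x{\left(V,a \right)} = -24 + 2 a$ ($x{\left(V,a \right)} = 2 \left(a - 12\right) = 2 \left(-12 + a\right) = -24 + 2 a$)
$v = 2 \sqrt{133}$ ($v = \sqrt{\left(-24 + 2 \left(-30\right)\right) + 616} = \sqrt{\left(-24 - 60\right) + 616} = \sqrt{-84 + 616} = \sqrt{532} = 2 \sqrt{133} \approx 23.065$)
$c = -60$ ($c = 2 \left(-30\right) = -60$)
$\frac{3959}{-4049} + \frac{c}{v} = \frac{3959}{-4049} - \frac{60}{2 \sqrt{133}} = 3959 \left(- \frac{1}{4049}\right) - 60 \frac{\sqrt{133}}{266} = - \frac{3959}{4049} - \frac{30 \sqrt{133}}{133}$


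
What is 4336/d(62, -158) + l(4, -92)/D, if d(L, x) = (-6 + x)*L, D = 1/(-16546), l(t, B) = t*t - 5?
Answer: -231330168/1271 ≈ -1.8201e+5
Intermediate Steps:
l(t, B) = -5 + t**2 (l(t, B) = t**2 - 5 = -5 + t**2)
D = -1/16546 ≈ -6.0438e-5
d(L, x) = L*(-6 + x)
4336/d(62, -158) + l(4, -92)/D = 4336/((62*(-6 - 158))) + (-5 + 4**2)/(-1/16546) = 4336/((62*(-164))) + (-5 + 16)*(-16546) = 4336/(-10168) + 11*(-16546) = 4336*(-1/10168) - 182006 = -542/1271 - 182006 = -231330168/1271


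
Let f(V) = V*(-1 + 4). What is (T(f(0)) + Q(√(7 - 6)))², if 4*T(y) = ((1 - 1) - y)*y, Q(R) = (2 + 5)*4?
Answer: 784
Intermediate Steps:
Q(R) = 28 (Q(R) = 7*4 = 28)
f(V) = 3*V (f(V) = V*3 = 3*V)
T(y) = -y²/4 (T(y) = (((1 - 1) - y)*y)/4 = ((0 - y)*y)/4 = ((-y)*y)/4 = (-y²)/4 = -y²/4)
(T(f(0)) + Q(√(7 - 6)))² = (-(3*0)²/4 + 28)² = (-¼*0² + 28)² = (-¼*0 + 28)² = (0 + 28)² = 28² = 784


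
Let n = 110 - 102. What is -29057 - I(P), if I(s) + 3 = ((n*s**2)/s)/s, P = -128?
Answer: -29062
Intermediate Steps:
n = 8
I(s) = 5 (I(s) = -3 + ((8*s**2)/s)/s = -3 + (8*s)/s = -3 + 8 = 5)
-29057 - I(P) = -29057 - 1*5 = -29057 - 5 = -29062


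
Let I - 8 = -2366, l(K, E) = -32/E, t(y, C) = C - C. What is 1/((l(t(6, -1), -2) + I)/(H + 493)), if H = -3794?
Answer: 3301/2342 ≈ 1.4095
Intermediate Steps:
t(y, C) = 0
I = -2358 (I = 8 - 2366 = -2358)
1/((l(t(6, -1), -2) + I)/(H + 493)) = 1/((-32/(-2) - 2358)/(-3794 + 493)) = 1/((-32*(-½) - 2358)/(-3301)) = 1/((16 - 2358)*(-1/3301)) = 1/(-2342*(-1/3301)) = 1/(2342/3301) = 3301/2342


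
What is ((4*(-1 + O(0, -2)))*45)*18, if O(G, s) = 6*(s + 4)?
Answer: 35640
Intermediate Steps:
O(G, s) = 24 + 6*s (O(G, s) = 6*(4 + s) = 24 + 6*s)
((4*(-1 + O(0, -2)))*45)*18 = ((4*(-1 + (24 + 6*(-2))))*45)*18 = ((4*(-1 + (24 - 12)))*45)*18 = ((4*(-1 + 12))*45)*18 = ((4*11)*45)*18 = (44*45)*18 = 1980*18 = 35640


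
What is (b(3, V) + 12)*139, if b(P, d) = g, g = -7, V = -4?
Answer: 695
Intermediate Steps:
b(P, d) = -7
(b(3, V) + 12)*139 = (-7 + 12)*139 = 5*139 = 695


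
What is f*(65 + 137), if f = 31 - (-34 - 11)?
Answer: 15352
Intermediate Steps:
f = 76 (f = 31 - 1*(-45) = 31 + 45 = 76)
f*(65 + 137) = 76*(65 + 137) = 76*202 = 15352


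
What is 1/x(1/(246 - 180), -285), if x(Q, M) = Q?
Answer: 66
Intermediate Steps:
1/x(1/(246 - 180), -285) = 1/(1/(246 - 180)) = 1/(1/66) = 66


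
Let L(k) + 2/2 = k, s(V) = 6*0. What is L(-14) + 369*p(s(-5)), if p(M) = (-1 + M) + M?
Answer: -384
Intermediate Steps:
s(V) = 0
p(M) = -1 + 2*M
L(k) = -1 + k
L(-14) + 369*p(s(-5)) = (-1 - 14) + 369*(-1 + 2*0) = -15 + 369*(-1 + 0) = -15 + 369*(-1) = -15 - 369 = -384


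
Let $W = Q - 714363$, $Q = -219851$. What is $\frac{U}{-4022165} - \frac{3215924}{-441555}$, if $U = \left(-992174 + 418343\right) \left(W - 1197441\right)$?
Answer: $- \frac{108020286614463763}{355201413315} \approx -3.0411 \cdot 10^{5}$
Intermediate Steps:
$W = -934214$ ($W = -219851 - 714363 = -934214$)
$U = 1223209720305$ ($U = \left(-992174 + 418343\right) \left(-934214 - 1197441\right) = \left(-573831\right) \left(-2131655\right) = 1223209720305$)
$\frac{U}{-4022165} - \frac{3215924}{-441555} = \frac{1223209720305}{-4022165} - \frac{3215924}{-441555} = 1223209720305 \left(- \frac{1}{4022165}\right) - - \frac{3215924}{441555} = - \frac{244641944061}{804433} + \frac{3215924}{441555} = - \frac{108020286614463763}{355201413315}$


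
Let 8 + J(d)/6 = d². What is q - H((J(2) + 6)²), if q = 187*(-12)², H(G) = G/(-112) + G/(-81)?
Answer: 754177/28 ≈ 26935.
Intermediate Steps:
J(d) = -48 + 6*d²
H(G) = -193*G/9072 (H(G) = G*(-1/112) + G*(-1/81) = -G/112 - G/81 = -193*G/9072)
q = 26928 (q = 187*144 = 26928)
q - H((J(2) + 6)²) = 26928 - (-193)*((-48 + 6*2²) + 6)²/9072 = 26928 - (-193)*((-48 + 6*4) + 6)²/9072 = 26928 - (-193)*((-48 + 24) + 6)²/9072 = 26928 - (-193)*(-24 + 6)²/9072 = 26928 - (-193)*(-18)²/9072 = 26928 - (-193)*324/9072 = 26928 - 1*(-193/28) = 26928 + 193/28 = 754177/28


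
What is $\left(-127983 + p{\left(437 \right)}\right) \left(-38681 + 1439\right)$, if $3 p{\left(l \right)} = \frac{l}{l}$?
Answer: $4766330472$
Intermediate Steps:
$p{\left(l \right)} = \frac{1}{3}$ ($p{\left(l \right)} = \frac{l \frac{1}{l}}{3} = \frac{1}{3} \cdot 1 = \frac{1}{3}$)
$\left(-127983 + p{\left(437 \right)}\right) \left(-38681 + 1439\right) = \left(-127983 + \frac{1}{3}\right) \left(-38681 + 1439\right) = \left(- \frac{383948}{3}\right) \left(-37242\right) = 4766330472$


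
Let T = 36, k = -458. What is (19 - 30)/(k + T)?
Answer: 11/422 ≈ 0.026066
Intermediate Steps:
(19 - 30)/(k + T) = (19 - 30)/(-458 + 36) = -11/(-422) = -11*(-1/422) = 11/422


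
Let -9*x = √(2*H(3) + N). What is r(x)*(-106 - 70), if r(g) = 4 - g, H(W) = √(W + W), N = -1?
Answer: -704 - 176*√(-1 + 2*√6)/9 ≈ -742.61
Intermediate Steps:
H(W) = √2*√W (H(W) = √(2*W) = √2*√W)
x = -√(-1 + 2*√6)/9 (x = -√(2*(√2*√3) - 1)/9 = -√(2*√6 - 1)/9 = -√(-1 + 2*√6)/9 ≈ -0.21940)
r(x)*(-106 - 70) = (4 - (-1)*√(-1 + 2*√6)/9)*(-106 - 70) = (4 + √(-1 + 2*√6)/9)*(-176) = -704 - 176*√(-1 + 2*√6)/9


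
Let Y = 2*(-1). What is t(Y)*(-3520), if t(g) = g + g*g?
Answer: -7040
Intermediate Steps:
Y = -2
t(g) = g + g²
t(Y)*(-3520) = -2*(1 - 2)*(-3520) = -2*(-1)*(-3520) = 2*(-3520) = -7040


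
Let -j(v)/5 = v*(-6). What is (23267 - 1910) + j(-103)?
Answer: 18267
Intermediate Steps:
j(v) = 30*v (j(v) = -5*v*(-6) = -(-30)*v = 30*v)
(23267 - 1910) + j(-103) = (23267 - 1910) + 30*(-103) = 21357 - 3090 = 18267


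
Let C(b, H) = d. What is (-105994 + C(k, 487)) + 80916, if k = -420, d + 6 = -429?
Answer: -25513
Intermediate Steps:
d = -435 (d = -6 - 429 = -435)
C(b, H) = -435
(-105994 + C(k, 487)) + 80916 = (-105994 - 435) + 80916 = -106429 + 80916 = -25513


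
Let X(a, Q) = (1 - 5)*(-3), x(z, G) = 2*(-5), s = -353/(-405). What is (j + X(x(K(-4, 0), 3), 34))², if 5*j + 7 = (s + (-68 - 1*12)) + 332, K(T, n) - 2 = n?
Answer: 15345758884/4100625 ≈ 3742.3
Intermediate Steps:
K(T, n) = 2 + n
s = 353/405 (s = -353*(-1/405) = 353/405 ≈ 0.87160)
x(z, G) = -10
X(a, Q) = 12 (X(a, Q) = -4*(-3) = 12)
j = 99578/2025 (j = -7/5 + ((353/405 + (-68 - 1*12)) + 332)/5 = -7/5 + ((353/405 + (-68 - 12)) + 332)/5 = -7/5 + ((353/405 - 80) + 332)/5 = -7/5 + (-32047/405 + 332)/5 = -7/5 + (⅕)*(102413/405) = -7/5 + 102413/2025 = 99578/2025 ≈ 49.174)
(j + X(x(K(-4, 0), 3), 34))² = (99578/2025 + 12)² = (123878/2025)² = 15345758884/4100625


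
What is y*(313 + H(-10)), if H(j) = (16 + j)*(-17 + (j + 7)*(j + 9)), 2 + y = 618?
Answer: 141064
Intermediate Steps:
y = 616 (y = -2 + 618 = 616)
H(j) = (-17 + (7 + j)*(9 + j))*(16 + j) (H(j) = (16 + j)*(-17 + (7 + j)*(9 + j)) = (-17 + (7 + j)*(9 + j))*(16 + j))
y*(313 + H(-10)) = 616*(313 + (736 + (-10)³ + 32*(-10)² + 302*(-10))) = 616*(313 + (736 - 1000 + 32*100 - 3020)) = 616*(313 + (736 - 1000 + 3200 - 3020)) = 616*(313 - 84) = 616*229 = 141064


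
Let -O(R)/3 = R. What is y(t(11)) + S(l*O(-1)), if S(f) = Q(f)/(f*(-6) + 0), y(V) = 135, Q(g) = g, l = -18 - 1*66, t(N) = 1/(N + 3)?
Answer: 809/6 ≈ 134.83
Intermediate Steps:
t(N) = 1/(3 + N)
l = -84 (l = -18 - 66 = -84)
O(R) = -3*R
S(f) = -⅙ (S(f) = f/(f*(-6) + 0) = f/(-6*f + 0) = f/((-6*f)) = f*(-1/(6*f)) = -⅙)
y(t(11)) + S(l*O(-1)) = 135 - ⅙ = 809/6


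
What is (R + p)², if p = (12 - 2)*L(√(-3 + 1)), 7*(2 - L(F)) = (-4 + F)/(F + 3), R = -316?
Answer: 8*(-3684191*I + 3214608*√2)/(49*(-7*I + 6*√2)) ≈ 86847.0 + 757.76*I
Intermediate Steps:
L(F) = 2 - (-4 + F)/(7*(3 + F)) (L(F) = 2 - (-4 + F)/(7*(F + 3)) = 2 - (-4 + F)/(7*(3 + F)))
p = 10*(46 + 13*I*√2)/(7*(3 + I*√2)) (p = (12 - 2)*((46 + 13*√(-3 + 1))/(7*(3 + √(-3 + 1)))) = 10*((46 + 13*√(-2))/(7*(3 + √(-2)))) = 10*((46 + 13*(I*√2))/(7*(3 + I*√2))) = 10*((46 + 13*I*√2)/(7*(3 + I*√2))) = 10*(46 + 13*I*√2)/(7*(3 + I*√2)) ≈ 21.299 - 1.2856*I)
(R + p)² = (-316 + (1640/77 - 10*I*√2/11))² = (-22692/77 - 10*I*√2/11)²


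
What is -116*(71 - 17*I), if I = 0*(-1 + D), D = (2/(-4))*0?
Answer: -8236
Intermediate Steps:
D = 0 (D = (2*(-¼))*0 = -½*0 = 0)
I = 0 (I = 0*(-1 + 0) = 0*(-1) = 0)
-116*(71 - 17*I) = -116*(71 - 17*0) = -116*(71 + 0) = -116*71 = -8236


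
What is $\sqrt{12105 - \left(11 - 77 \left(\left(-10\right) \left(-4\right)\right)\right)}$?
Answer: $3 \sqrt{1686} \approx 123.18$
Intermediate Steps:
$\sqrt{12105 - \left(11 - 77 \left(\left(-10\right) \left(-4\right)\right)\right)} = \sqrt{12105 + \left(-11 + 77 \cdot 40\right)} = \sqrt{12105 + \left(-11 + 3080\right)} = \sqrt{12105 + 3069} = \sqrt{15174} = 3 \sqrt{1686}$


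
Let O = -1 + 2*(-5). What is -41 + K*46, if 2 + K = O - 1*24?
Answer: -1743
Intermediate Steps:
O = -11 (O = -1 - 10 = -11)
K = -37 (K = -2 + (-11 - 1*24) = -2 + (-11 - 24) = -2 - 35 = -37)
-41 + K*46 = -41 - 37*46 = -41 - 1702 = -1743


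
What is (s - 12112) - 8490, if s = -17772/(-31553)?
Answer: -650037134/31553 ≈ -20601.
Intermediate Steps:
s = 17772/31553 (s = -17772*(-1/31553) = 17772/31553 ≈ 0.56324)
(s - 12112) - 8490 = (17772/31553 - 12112) - 8490 = -382152164/31553 - 8490 = -650037134/31553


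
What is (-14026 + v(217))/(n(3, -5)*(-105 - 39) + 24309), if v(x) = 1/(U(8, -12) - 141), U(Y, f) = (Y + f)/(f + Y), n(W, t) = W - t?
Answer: -654547/1080660 ≈ -0.60569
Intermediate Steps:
U(Y, f) = 1 (U(Y, f) = (Y + f)/(Y + f) = 1)
v(x) = -1/140 (v(x) = 1/(1 - 141) = 1/(-140) = -1/140)
(-14026 + v(217))/(n(3, -5)*(-105 - 39) + 24309) = (-14026 - 1/140)/((3 - 1*(-5))*(-105 - 39) + 24309) = -1963641/(140*((3 + 5)*(-144) + 24309)) = -1963641/(140*(8*(-144) + 24309)) = -1963641/(140*(-1152 + 24309)) = -1963641/140/23157 = -1963641/140*1/23157 = -654547/1080660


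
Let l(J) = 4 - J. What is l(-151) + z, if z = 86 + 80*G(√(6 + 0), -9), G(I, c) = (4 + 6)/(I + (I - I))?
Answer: 241 + 400*√6/3 ≈ 567.60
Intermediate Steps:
G(I, c) = 10/I (G(I, c) = 10/(I + 0) = 10/I)
z = 86 + 400*√6/3 (z = 86 + 80*(10/(√(6 + 0))) = 86 + 80*(10/(√6)) = 86 + 80*(10*(√6/6)) = 86 + 80*(5*√6/3) = 86 + 400*√6/3 ≈ 412.60)
l(-151) + z = (4 - 1*(-151)) + (86 + 400*√6/3) = (4 + 151) + (86 + 400*√6/3) = 155 + (86 + 400*√6/3) = 241 + 400*√6/3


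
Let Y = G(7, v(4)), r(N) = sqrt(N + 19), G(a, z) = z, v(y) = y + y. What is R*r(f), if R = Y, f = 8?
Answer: 24*sqrt(3) ≈ 41.569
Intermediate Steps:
v(y) = 2*y
r(N) = sqrt(19 + N)
Y = 8 (Y = 2*4 = 8)
R = 8
R*r(f) = 8*sqrt(19 + 8) = 8*sqrt(27) = 8*(3*sqrt(3)) = 24*sqrt(3)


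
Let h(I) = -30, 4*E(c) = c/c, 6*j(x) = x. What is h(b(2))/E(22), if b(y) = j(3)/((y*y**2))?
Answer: -120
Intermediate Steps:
j(x) = x/6
E(c) = 1/4 (E(c) = (c/c)/4 = (1/4)*1 = 1/4)
b(y) = 1/(2*y**3) (b(y) = ((1/6)*3)/((y*y**2)) = 1/(2*(y**3)) = 1/(2*y**3))
h(b(2))/E(22) = -30/1/4 = -30*4 = -120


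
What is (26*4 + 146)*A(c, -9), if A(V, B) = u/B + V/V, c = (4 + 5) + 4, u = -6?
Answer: 1250/3 ≈ 416.67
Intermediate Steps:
c = 13 (c = 9 + 4 = 13)
A(V, B) = 1 - 6/B (A(V, B) = -6/B + V/V = -6/B + 1 = 1 - 6/B)
(26*4 + 146)*A(c, -9) = (26*4 + 146)*((-6 - 9)/(-9)) = (104 + 146)*(-⅑*(-15)) = 250*(5/3) = 1250/3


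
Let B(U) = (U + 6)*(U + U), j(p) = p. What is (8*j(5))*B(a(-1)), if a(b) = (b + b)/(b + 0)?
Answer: 1280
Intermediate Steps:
a(b) = 2 (a(b) = (2*b)/b = 2)
B(U) = 2*U*(6 + U) (B(U) = (6 + U)*(2*U) = 2*U*(6 + U))
(8*j(5))*B(a(-1)) = (8*5)*(2*2*(6 + 2)) = 40*(2*2*8) = 40*32 = 1280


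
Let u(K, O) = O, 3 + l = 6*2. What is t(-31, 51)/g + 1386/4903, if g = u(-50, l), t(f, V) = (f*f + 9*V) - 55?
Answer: 2235023/14709 ≈ 151.95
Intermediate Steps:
l = 9 (l = -3 + 6*2 = -3 + 12 = 9)
t(f, V) = -55 + f**2 + 9*V (t(f, V) = (f**2 + 9*V) - 55 = -55 + f**2 + 9*V)
g = 9
t(-31, 51)/g + 1386/4903 = (-55 + (-31)**2 + 9*51)/9 + 1386/4903 = (-55 + 961 + 459)*(1/9) + 1386*(1/4903) = 1365*(1/9) + 1386/4903 = 455/3 + 1386/4903 = 2235023/14709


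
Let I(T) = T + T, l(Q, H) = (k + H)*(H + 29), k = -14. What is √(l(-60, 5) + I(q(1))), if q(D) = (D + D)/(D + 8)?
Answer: 5*I*√110/3 ≈ 17.48*I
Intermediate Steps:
q(D) = 2*D/(8 + D) (q(D) = (2*D)/(8 + D) = 2*D/(8 + D))
l(Q, H) = (-14 + H)*(29 + H) (l(Q, H) = (-14 + H)*(H + 29) = (-14 + H)*(29 + H))
I(T) = 2*T
√(l(-60, 5) + I(q(1))) = √((-406 + 5² + 15*5) + 2*(2*1/(8 + 1))) = √((-406 + 25 + 75) + 2*(2*1/9)) = √(-306 + 2*(2*1*(⅑))) = √(-306 + 2*(2/9)) = √(-306 + 4/9) = √(-2750/9) = 5*I*√110/3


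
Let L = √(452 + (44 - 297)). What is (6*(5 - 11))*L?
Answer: -36*√199 ≈ -507.84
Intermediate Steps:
L = √199 (L = √(452 - 253) = √199 ≈ 14.107)
(6*(5 - 11))*L = (6*(5 - 11))*√199 = (6*(-6))*√199 = -36*√199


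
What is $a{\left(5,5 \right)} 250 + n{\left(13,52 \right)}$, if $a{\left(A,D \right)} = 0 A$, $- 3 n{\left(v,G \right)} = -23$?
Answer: $\frac{23}{3} \approx 7.6667$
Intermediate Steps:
$n{\left(v,G \right)} = \frac{23}{3}$ ($n{\left(v,G \right)} = \left(- \frac{1}{3}\right) \left(-23\right) = \frac{23}{3}$)
$a{\left(A,D \right)} = 0$
$a{\left(5,5 \right)} 250 + n{\left(13,52 \right)} = 0 \cdot 250 + \frac{23}{3} = 0 + \frac{23}{3} = \frac{23}{3}$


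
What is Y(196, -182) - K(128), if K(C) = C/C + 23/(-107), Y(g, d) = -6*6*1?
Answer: -3936/107 ≈ -36.785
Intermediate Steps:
Y(g, d) = -36 (Y(g, d) = -36*1 = -36)
K(C) = 84/107 (K(C) = 1 + 23*(-1/107) = 1 - 23/107 = 84/107)
Y(196, -182) - K(128) = -36 - 1*84/107 = -36 - 84/107 = -3936/107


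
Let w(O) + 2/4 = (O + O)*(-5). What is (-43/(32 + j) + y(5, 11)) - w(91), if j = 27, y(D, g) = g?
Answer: 108651/118 ≈ 920.77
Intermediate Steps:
w(O) = -½ - 10*O (w(O) = -½ + (O + O)*(-5) = -½ + (2*O)*(-5) = -½ - 10*O)
(-43/(32 + j) + y(5, 11)) - w(91) = (-43/(32 + 27) + 11) - (-½ - 10*91) = (-43/59 + 11) - (-½ - 910) = (-43*1/59 + 11) - 1*(-1821/2) = (-43/59 + 11) + 1821/2 = 606/59 + 1821/2 = 108651/118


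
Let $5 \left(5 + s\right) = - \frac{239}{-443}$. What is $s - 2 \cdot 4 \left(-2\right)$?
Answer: $\frac{24604}{2215} \approx 11.108$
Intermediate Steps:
$s = - \frac{10836}{2215}$ ($s = -5 + \frac{\left(-239\right) \frac{1}{-443}}{5} = -5 + \frac{\left(-239\right) \left(- \frac{1}{443}\right)}{5} = -5 + \frac{1}{5} \cdot \frac{239}{443} = -5 + \frac{239}{2215} = - \frac{10836}{2215} \approx -4.8921$)
$s - 2 \cdot 4 \left(-2\right) = - \frac{10836}{2215} - 2 \cdot 4 \left(-2\right) = - \frac{10836}{2215} - 8 \left(-2\right) = - \frac{10836}{2215} - -16 = - \frac{10836}{2215} + 16 = \frac{24604}{2215}$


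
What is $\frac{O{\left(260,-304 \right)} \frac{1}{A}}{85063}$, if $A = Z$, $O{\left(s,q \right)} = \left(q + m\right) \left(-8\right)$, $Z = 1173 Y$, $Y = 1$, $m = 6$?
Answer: $\frac{2384}{99778899} \approx 2.3893 \cdot 10^{-5}$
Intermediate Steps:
$Z = 1173$ ($Z = 1173 \cdot 1 = 1173$)
$O{\left(s,q \right)} = -48 - 8 q$ ($O{\left(s,q \right)} = \left(q + 6\right) \left(-8\right) = \left(6 + q\right) \left(-8\right) = -48 - 8 q$)
$A = 1173$
$\frac{O{\left(260,-304 \right)} \frac{1}{A}}{85063} = \frac{\left(-48 - -2432\right) \frac{1}{1173}}{85063} = \left(-48 + 2432\right) \frac{1}{1173} \cdot \frac{1}{85063} = 2384 \cdot \frac{1}{1173} \cdot \frac{1}{85063} = \frac{2384}{1173} \cdot \frac{1}{85063} = \frac{2384}{99778899}$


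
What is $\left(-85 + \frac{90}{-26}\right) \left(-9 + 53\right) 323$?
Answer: $- \frac{16343800}{13} \approx -1.2572 \cdot 10^{6}$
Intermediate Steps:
$\left(-85 + \frac{90}{-26}\right) \left(-9 + 53\right) 323 = \left(-85 + 90 \left(- \frac{1}{26}\right)\right) 44 \cdot 323 = \left(-85 - \frac{45}{13}\right) 44 \cdot 323 = \left(- \frac{1150}{13}\right) 44 \cdot 323 = \left(- \frac{50600}{13}\right) 323 = - \frac{16343800}{13}$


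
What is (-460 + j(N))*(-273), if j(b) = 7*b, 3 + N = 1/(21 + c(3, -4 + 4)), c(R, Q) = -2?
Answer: 2493036/19 ≈ 1.3121e+5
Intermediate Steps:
N = -56/19 (N = -3 + 1/(21 - 2) = -3 + 1/19 = -56/19 ≈ -2.9474)
(-460 + j(N))*(-273) = (-460 + 7*(-56/19))*(-273) = (-460 - 392/19)*(-273) = -9132/19*(-273) = 2493036/19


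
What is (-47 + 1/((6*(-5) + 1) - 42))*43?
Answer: -143534/71 ≈ -2021.6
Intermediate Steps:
(-47 + 1/((6*(-5) + 1) - 42))*43 = (-47 + 1/((-30 + 1) - 42))*43 = (-47 + 1/(-29 - 42))*43 = (-47 + 1/(-71))*43 = (-47 - 1/71)*43 = -3338/71*43 = -143534/71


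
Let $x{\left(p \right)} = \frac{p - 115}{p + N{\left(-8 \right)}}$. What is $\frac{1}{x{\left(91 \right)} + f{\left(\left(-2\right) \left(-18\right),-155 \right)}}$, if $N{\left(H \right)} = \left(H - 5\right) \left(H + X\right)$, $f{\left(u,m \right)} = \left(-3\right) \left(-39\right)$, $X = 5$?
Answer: $\frac{65}{7593} \approx 0.0085605$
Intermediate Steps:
$f{\left(u,m \right)} = 117$
$N{\left(H \right)} = \left(-5 + H\right) \left(5 + H\right)$ ($N{\left(H \right)} = \left(H - 5\right) \left(H + 5\right) = \left(-5 + H\right) \left(5 + H\right)$)
$x{\left(p \right)} = \frac{-115 + p}{39 + p}$ ($x{\left(p \right)} = \frac{p - 115}{p - \left(25 - \left(-8\right)^{2}\right)} = \frac{-115 + p}{p + \left(-25 + 64\right)} = \frac{-115 + p}{p + 39} = \frac{-115 + p}{39 + p}$)
$\frac{1}{x{\left(91 \right)} + f{\left(\left(-2\right) \left(-18\right),-155 \right)}} = \frac{1}{\frac{-115 + 91}{39 + 91} + 117} = \frac{1}{\frac{1}{130} \left(-24\right) + 117} = \frac{1}{- \frac{12}{65} + 117} = \frac{1}{\frac{7593}{65}} = \frac{65}{7593}$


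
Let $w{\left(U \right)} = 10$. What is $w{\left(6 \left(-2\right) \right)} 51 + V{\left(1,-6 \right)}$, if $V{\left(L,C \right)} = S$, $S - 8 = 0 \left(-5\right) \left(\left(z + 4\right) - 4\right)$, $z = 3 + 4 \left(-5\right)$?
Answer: $518$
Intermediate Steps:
$z = -17$ ($z = 3 - 20 = -17$)
$S = 8$ ($S = 8 + 0 \left(-5\right) \left(\left(-17 + 4\right) - 4\right) = 8 + 0 \left(-13 - 4\right) = 8 + 0 \left(-17\right) = 8 + 0 = 8$)
$V{\left(L,C \right)} = 8$
$w{\left(6 \left(-2\right) \right)} 51 + V{\left(1,-6 \right)} = 10 \cdot 51 + 8 = 510 + 8 = 518$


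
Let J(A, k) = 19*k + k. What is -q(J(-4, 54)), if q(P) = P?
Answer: -1080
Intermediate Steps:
J(A, k) = 20*k
-q(J(-4, 54)) = -20*54 = -1*1080 = -1080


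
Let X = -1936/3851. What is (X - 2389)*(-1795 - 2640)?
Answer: 40810759125/3851 ≈ 1.0597e+7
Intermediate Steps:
X = -1936/3851 (X = -1936*1/3851 = -1936/3851 ≈ -0.50273)
(X - 2389)*(-1795 - 2640) = (-1936/3851 - 2389)*(-1795 - 2640) = -9201975/3851*(-4435) = 40810759125/3851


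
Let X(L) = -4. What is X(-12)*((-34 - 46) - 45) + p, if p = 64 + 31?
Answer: 595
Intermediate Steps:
p = 95
X(-12)*((-34 - 46) - 45) + p = -4*((-34 - 46) - 45) + 95 = -4*(-80 - 45) + 95 = -4*(-125) + 95 = 500 + 95 = 595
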